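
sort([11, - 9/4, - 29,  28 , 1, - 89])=[ - 89, - 29,-9/4 , 1 , 11, 28]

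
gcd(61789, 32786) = 1261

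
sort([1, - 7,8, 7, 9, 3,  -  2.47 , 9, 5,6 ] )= [-7,-2.47, 1,3, 5 , 6, 7,8, 9, 9]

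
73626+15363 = 88989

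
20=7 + 13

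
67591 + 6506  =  74097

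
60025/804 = 74 + 529/804 = 74.66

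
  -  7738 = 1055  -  8793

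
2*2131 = 4262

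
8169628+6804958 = 14974586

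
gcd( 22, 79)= 1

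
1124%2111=1124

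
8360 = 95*88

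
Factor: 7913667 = 3^1*79^1* 33391^1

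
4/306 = 2/153 = 0.01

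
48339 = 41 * 1179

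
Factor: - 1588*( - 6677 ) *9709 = 102945264884 = 2^2 * 7^1 * 11^1* 19^1 * 73^1 * 397^1*607^1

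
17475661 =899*19439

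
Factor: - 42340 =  - 2^2*5^1*29^1*73^1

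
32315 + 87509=119824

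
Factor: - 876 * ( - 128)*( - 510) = -57185280  =  - 2^10*3^2 * 5^1 * 17^1*73^1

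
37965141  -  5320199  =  32644942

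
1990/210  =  9 +10/21 = 9.48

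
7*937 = 6559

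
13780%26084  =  13780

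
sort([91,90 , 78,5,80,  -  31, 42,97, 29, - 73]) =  [ - 73,-31, 5,29, 42 , 78,80, 90, 91,97 ] 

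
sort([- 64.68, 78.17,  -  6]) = [ - 64.68, - 6, 78.17 ]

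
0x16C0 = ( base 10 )5824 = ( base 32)5m0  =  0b1011011000000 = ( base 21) D47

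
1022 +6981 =8003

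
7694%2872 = 1950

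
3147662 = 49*64238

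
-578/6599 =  - 1+6021/6599 =-0.09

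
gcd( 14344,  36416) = 8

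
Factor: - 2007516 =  - 2^2*3^1 * 7^1*23899^1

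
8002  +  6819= 14821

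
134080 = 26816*5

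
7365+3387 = 10752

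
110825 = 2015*55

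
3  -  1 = 2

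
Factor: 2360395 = 5^1*61^1* 71^1 * 109^1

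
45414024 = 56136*809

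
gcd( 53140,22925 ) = 5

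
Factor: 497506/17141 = 2^1*61^ ( - 1) * 281^( - 1)*248753^1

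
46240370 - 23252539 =22987831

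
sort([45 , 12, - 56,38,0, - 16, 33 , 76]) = [ - 56, - 16,0,12 , 33,38, 45,76 ]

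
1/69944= 1/69944 =0.00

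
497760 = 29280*17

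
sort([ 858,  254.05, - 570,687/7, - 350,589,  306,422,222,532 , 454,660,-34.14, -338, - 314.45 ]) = [ - 570, -350, - 338, - 314.45,-34.14,687/7,222, 254.05,306, 422, 454 , 532,589,660,858]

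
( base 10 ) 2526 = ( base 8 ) 4736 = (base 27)3cf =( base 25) 411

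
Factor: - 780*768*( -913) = 2^10*3^2 * 5^1*11^1*13^1*83^1 = 546923520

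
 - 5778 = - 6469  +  691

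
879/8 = 109 + 7/8 = 109.88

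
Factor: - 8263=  - 8263^1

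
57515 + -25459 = 32056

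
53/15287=53/15287 = 0.00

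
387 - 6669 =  - 6282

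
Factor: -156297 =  - 3^1 * 53^1*983^1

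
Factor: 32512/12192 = 8/3 = 2^3 * 3^( - 1 )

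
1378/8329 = 1378/8329 = 0.17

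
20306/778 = 10153/389  =  26.10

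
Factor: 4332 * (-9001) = -38992332 = - 2^2*3^1*19^2*9001^1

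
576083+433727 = 1009810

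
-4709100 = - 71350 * 66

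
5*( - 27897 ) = - 139485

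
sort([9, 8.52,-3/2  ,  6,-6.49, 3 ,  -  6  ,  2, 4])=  [ - 6.49,-6 ,-3/2, 2,3,4, 6,  8.52,9 ] 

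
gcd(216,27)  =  27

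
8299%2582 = 553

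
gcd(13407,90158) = 1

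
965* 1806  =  1742790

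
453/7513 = 453/7513  =  0.06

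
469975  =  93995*5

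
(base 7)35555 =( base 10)9203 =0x23f3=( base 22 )J07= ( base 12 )53ab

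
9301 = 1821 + 7480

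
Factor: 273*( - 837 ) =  - 228501 =- 3^4*7^1*13^1*31^1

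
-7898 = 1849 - 9747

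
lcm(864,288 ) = 864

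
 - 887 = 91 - 978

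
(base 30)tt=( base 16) 383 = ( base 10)899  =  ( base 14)483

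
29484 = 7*4212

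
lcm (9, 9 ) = 9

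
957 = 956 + 1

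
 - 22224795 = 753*(-29515 ) 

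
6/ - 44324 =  - 3/22162 = -0.00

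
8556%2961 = 2634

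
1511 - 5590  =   - 4079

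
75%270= 75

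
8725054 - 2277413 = 6447641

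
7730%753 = 200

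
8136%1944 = 360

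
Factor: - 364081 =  - 43^1* 8467^1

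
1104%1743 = 1104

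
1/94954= 1/94954 = 0.00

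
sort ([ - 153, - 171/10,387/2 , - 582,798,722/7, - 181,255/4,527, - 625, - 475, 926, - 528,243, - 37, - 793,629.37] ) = [ - 793,  -  625, - 582 , - 528, - 475, - 181,  -  153, - 37, - 171/10,255/4,  722/7,387/2, 243,527, 629.37,  798, 926 ] 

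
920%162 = 110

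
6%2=0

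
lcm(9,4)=36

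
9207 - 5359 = 3848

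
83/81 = 1+2/81  =  1.02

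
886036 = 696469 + 189567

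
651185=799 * 815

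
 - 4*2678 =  - 10712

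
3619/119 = 517/17 = 30.41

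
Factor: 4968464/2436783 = 2^4*3^( - 1)*29^( - 1) * 37^( - 1)*47^1*757^( - 1) * 6607^1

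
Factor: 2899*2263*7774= 2^1*13^3 * 23^1*31^1 *73^1*223^1=51000837238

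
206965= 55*3763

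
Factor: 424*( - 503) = -2^3*53^1*503^1 = - 213272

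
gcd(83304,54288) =936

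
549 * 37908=20811492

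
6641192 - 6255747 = 385445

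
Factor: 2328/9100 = 2^1*3^1*5^( - 2 )*7^( - 1)*13^( - 1 )*97^1  =  582/2275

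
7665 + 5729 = 13394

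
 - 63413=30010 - 93423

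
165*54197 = 8942505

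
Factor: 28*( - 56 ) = -1568  =  - 2^5  *7^2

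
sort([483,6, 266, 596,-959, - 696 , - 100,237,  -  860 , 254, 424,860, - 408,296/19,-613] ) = [  -  959, - 860,  -  696  , -613, - 408,  -  100, 6, 296/19,237,254, 266, 424,483,596, 860] 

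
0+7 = 7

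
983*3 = 2949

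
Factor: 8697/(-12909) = -223^1*331^( - 1) = - 223/331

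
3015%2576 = 439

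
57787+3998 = 61785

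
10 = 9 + 1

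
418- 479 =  - 61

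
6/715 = 6/715 = 0.01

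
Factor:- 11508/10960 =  - 21/20 = -2^( - 2)*3^1*5^( - 1)*7^1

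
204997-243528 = - 38531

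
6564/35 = 187 + 19/35 = 187.54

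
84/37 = 84/37 =2.27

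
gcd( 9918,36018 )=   522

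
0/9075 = 0 =0.00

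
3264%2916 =348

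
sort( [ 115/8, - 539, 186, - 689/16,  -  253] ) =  [ - 539, - 253, - 689/16,115/8, 186] 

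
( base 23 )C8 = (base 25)B9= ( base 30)9E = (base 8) 434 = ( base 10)284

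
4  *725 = 2900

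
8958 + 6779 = 15737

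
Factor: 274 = 2^1*137^1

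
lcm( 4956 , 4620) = 272580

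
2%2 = 0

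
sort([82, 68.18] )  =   [68.18,82]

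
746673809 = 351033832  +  395639977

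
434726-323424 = 111302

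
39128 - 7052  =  32076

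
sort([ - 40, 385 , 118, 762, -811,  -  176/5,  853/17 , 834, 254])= [-811,-40, - 176/5, 853/17 , 118 , 254,385, 762,  834 ]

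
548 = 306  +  242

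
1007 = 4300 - 3293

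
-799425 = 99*( - 8075) 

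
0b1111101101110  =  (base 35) 6jv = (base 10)8046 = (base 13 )387c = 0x1F6E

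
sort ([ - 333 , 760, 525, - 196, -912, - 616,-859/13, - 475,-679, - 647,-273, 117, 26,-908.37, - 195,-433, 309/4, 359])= [ - 912,-908.37 , - 679, - 647,-616,- 475,- 433, - 333, -273, - 196, - 195, - 859/13, 26, 309/4, 117, 359, 525, 760]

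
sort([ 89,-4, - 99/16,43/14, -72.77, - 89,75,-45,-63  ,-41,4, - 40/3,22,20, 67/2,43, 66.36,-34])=[ - 89, - 72.77, - 63 , - 45,-41,- 34,  -  40/3, - 99/16,  -  4 , 43/14,4,20,22,67/2,43,66.36, 75,89]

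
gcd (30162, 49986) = 6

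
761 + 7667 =8428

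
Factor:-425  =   - 5^2*17^1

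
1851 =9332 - 7481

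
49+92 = 141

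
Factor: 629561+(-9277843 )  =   - 2^1*47^1* 92003^1 = - 8648282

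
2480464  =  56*44294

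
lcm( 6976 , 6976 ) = 6976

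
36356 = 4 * 9089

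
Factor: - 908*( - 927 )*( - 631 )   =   - 531122796 = - 2^2 * 3^2*103^1  *  227^1*631^1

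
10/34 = 5/17 = 0.29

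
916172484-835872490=80299994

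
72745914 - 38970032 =33775882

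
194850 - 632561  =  - 437711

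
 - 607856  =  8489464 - 9097320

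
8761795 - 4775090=3986705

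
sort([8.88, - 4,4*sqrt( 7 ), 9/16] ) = [ - 4,  9/16,  8.88, 4*sqrt( 7) ]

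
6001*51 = 306051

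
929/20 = 46+9/20 = 46.45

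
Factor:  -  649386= - 2^1*3^2* 43^1* 839^1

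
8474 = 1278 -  - 7196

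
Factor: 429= 3^1*11^1*13^1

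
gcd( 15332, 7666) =7666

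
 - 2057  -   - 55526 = 53469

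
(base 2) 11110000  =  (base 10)240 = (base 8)360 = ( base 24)A0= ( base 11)1A9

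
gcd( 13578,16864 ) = 62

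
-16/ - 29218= 8/14609 = 0.00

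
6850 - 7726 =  -876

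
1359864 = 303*4488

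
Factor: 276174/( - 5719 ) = -2^1*3^2 *7^ ( - 1 ) * 19^( - 1 ) * 43^(  -  1 )*67^1*229^1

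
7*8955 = 62685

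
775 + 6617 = 7392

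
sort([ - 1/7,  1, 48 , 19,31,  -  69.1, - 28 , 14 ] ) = [  -  69.1, - 28,  -  1/7,1, 14, 19,31, 48]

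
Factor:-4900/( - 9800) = 2^( - 1)=1/2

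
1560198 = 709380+850818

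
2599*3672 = 9543528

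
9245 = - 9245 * ( - 1 ) 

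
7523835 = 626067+6897768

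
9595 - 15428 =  - 5833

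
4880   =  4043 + 837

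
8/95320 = 1/11915 = 0.00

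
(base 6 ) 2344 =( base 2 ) 1000111000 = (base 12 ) 3B4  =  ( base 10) 568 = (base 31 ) IA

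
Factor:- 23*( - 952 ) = 21896  =  2^3*7^1 * 17^1*23^1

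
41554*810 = 33658740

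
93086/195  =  477  +  71/195 = 477.36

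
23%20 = 3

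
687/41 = 16 + 31/41 = 16.76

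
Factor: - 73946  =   - 2^1*36973^1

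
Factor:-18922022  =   - 2^1 * 7^1*37^1*36529^1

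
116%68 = 48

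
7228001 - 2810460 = 4417541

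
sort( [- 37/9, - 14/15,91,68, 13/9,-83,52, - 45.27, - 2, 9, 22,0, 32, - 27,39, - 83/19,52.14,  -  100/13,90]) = [ - 83,  -  45.27, -27 , - 100/13, - 83/19, - 37/9, - 2, - 14/15 , 0, 13/9,9,22,32 , 39, 52, 52.14,68,90, 91] 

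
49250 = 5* 9850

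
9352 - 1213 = 8139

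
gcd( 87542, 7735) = 91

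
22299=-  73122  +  95421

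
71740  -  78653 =-6913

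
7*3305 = 23135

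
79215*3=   237645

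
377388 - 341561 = 35827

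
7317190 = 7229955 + 87235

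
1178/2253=1178/2253 =0.52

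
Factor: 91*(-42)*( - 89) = 2^1*3^1*7^2*13^1 * 89^1= 340158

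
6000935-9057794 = - 3056859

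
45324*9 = 407916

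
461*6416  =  2957776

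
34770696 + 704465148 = 739235844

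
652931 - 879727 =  - 226796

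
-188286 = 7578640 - 7766926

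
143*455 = 65065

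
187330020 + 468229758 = 655559778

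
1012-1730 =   -  718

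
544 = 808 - 264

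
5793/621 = 9+ 68/207 = 9.33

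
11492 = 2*5746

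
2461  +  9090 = 11551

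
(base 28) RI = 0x306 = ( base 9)1050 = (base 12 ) 546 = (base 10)774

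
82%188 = 82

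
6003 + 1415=7418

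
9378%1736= 698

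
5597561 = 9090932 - 3493371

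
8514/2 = 4257 = 4257.00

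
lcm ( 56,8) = 56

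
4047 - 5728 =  - 1681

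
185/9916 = 5/268   =  0.02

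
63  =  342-279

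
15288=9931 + 5357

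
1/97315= 1/97315  =  0.00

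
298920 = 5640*53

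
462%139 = 45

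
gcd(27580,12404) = 28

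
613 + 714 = 1327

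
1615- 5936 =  - 4321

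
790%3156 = 790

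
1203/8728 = 1203/8728 = 0.14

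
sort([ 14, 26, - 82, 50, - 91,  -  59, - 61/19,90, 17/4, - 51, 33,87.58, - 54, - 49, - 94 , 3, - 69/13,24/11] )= [ - 94, - 91, - 82,- 59, - 54, - 51, - 49, - 69/13,-61/19, 24/11,  3, 17/4, 14, 26, 33 , 50,87.58,90 ] 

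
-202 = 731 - 933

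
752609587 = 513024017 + 239585570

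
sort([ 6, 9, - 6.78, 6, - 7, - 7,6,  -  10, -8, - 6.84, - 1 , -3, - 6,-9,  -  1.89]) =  [ -10 , - 9, - 8,  -  7,-7, - 6.84,-6.78, -6,- 3, - 1.89,  -  1,6,  6,6, 9 ] 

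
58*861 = 49938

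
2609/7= 372 + 5/7= 372.71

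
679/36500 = 679/36500 = 0.02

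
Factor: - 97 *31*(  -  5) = 15035 = 5^1*31^1*97^1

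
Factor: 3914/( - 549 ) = - 2^1*3^ ( - 2)*19^1 *61^( - 1 )*103^1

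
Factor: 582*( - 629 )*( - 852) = 2^3 *3^2*17^1 * 37^1*71^1*97^1 = 311898456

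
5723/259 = 22  +  25/259 = 22.10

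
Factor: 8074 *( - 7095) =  -57285030 = - 2^1*3^1*5^1*11^2*43^1*367^1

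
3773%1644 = 485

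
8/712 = 1/89 = 0.01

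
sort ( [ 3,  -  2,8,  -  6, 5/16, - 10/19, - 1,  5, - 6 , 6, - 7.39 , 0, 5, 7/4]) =[ - 7.39,  -  6, - 6,-2 ,-1, - 10/19, 0, 5/16,7/4, 3, 5, 5,6, 8 ] 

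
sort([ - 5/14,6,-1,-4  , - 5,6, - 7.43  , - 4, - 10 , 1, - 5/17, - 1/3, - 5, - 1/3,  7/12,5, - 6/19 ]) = [ - 10, - 7.43, - 5, - 5, - 4,  -  4,-1 ,-5/14, - 1/3, - 1/3, - 6/19, - 5/17,7/12,  1,5,  6,6] 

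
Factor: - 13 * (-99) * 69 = 3^3*11^1*13^1*23^1=88803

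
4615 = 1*4615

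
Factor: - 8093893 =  - 8093893^1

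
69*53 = 3657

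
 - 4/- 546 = 2/273=   0.01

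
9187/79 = 116 + 23/79 = 116.29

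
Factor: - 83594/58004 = - 49/34 = - 2^( - 1)*7^2*17^(-1)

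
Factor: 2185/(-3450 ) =-2^ (-1)* 3^(-1)*5^( - 1)* 19^1 = -19/30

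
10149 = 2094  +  8055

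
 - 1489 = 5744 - 7233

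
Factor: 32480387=17^1*1910611^1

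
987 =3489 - 2502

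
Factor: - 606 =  - 2^1 * 3^1*101^1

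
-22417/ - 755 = 22417/755 = 29.69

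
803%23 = 21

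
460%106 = 36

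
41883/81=517+ 2/27 =517.07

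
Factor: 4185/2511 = 3^( - 1)*5^1 = 5/3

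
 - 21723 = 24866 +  - 46589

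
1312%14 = 10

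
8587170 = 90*95413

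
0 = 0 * 6040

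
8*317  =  2536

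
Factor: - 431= -431^1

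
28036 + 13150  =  41186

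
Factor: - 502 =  - 2^1*251^1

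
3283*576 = 1891008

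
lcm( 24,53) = 1272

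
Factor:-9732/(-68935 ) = 12/85 = 2^2*  3^1*5^( - 1 )*17^ ( - 1)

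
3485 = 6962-3477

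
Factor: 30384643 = 30384643^1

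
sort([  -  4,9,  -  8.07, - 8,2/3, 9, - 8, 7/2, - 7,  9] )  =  [ - 8.07, - 8, - 8, - 7, - 4, 2/3,7/2, 9,9, 9] 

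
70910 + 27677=98587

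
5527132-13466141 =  - 7939009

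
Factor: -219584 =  - 2^6*47^1*73^1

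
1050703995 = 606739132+443964863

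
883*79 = 69757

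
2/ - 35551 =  - 2/35551  =  - 0.00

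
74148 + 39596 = 113744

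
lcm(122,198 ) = 12078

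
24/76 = 6/19 = 0.32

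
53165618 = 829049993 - 775884375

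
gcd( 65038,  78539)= 1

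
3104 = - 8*( - 388 )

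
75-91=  - 16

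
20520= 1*20520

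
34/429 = 34/429 =0.08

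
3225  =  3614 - 389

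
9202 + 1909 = 11111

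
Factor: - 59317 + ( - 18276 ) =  - 77593 =- 31^1*2503^1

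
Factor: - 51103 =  - 13^1*3931^1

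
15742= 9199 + 6543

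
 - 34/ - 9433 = 34/9433 = 0.00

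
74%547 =74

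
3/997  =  3/997 =0.00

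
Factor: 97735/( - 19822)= - 2^( - 1)*5^1*17^( -1 ) * 53^ (  -  1)*1777^1 = - 8885/1802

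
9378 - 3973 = 5405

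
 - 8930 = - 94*95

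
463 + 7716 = 8179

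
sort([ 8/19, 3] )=[ 8/19,3]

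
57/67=57/67=0.85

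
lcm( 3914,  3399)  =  129162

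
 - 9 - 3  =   - 12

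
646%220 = 206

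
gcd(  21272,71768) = 8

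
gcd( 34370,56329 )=7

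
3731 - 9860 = -6129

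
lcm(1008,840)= 5040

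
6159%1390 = 599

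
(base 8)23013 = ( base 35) 7x9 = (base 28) CBN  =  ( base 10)9739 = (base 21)111g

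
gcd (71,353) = 1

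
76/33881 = 76/33881 = 0.00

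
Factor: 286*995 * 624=177571680 = 2^5*3^1* 5^1*11^1 * 13^2*199^1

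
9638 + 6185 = 15823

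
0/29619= 0 = 0.00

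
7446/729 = 10 + 52/243= 10.21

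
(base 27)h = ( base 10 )17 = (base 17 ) 10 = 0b10001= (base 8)21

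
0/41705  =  0= 0.00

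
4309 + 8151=12460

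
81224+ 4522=85746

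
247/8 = 30 +7/8 =30.88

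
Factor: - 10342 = - 2^1 *5171^1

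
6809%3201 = 407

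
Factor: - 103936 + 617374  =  513438 = 2^1*3^1  *83^1*1031^1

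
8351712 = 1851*4512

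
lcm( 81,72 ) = 648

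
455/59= 455/59 =7.71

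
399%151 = 97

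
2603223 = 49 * 53127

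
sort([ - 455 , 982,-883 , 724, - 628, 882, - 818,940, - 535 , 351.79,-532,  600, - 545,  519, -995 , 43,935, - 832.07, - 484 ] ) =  [ - 995  , - 883, - 832.07 ,-818, - 628, - 545, -535,-532, - 484,- 455,43, 351.79,  519, 600, 724, 882,935,940, 982 ]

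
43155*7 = 302085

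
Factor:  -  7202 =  -2^1*13^1*277^1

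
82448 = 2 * 41224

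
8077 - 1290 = 6787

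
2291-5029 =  - 2738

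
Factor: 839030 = 2^1 *5^1*83903^1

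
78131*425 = 33205675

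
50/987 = 50/987 = 0.05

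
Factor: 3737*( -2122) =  - 2^1*37^1*101^1*1061^1  =  - 7929914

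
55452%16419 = 6195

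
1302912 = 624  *2088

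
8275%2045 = 95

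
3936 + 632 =4568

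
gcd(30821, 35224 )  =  4403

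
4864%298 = 96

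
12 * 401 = 4812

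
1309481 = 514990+794491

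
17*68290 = 1160930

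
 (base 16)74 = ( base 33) 3H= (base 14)84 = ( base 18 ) 68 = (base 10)116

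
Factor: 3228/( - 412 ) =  - 807/103 = - 3^1 *103^( -1 )*269^1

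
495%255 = 240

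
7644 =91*84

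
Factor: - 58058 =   -  2^1 * 7^1*11^1*13^1*29^1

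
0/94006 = 0= 0.00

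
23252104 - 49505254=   -  26253150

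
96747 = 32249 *3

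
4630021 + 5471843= 10101864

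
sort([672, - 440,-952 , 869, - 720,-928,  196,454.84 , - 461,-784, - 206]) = [-952, -928, - 784 , - 720, - 461,-440,-206, 196,454.84,672,869]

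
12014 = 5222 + 6792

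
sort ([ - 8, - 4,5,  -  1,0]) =[ -8, -4,-1, 0,5 ]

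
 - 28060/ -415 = 67 + 51/83 = 67.61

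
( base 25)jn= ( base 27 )ic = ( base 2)111110010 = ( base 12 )356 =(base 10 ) 498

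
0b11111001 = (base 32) 7p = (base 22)B7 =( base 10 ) 249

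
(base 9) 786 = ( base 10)645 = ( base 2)1010000101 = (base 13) 3a8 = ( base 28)N1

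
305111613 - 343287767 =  -38176154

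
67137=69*973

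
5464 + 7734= 13198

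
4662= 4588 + 74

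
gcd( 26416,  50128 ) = 208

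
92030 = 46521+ 45509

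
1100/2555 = 220/511 =0.43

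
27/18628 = 27/18628 = 0.00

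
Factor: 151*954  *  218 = 31403772 = 2^2 * 3^2*53^1*109^1*151^1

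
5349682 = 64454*83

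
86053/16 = 86053/16 = 5378.31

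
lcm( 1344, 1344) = 1344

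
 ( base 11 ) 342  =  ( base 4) 12121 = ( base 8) 631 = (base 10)409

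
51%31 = 20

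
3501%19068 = 3501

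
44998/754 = 22499/377 = 59.68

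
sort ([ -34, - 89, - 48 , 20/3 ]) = [ - 89, - 48, - 34, 20/3]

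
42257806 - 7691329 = 34566477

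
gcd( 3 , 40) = 1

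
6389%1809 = 962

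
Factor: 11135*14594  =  162504190=2^1*5^1 * 17^1*131^1*7297^1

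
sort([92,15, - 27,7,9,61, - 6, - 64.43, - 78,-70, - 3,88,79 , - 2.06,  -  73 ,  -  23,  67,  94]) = [ - 78, - 73,  -  70,-64.43, -27 , - 23, - 6, - 3, - 2.06,  7, 9,15,61 , 67,79,88,92, 94 ]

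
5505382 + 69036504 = 74541886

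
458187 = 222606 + 235581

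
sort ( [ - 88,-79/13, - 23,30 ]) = [ - 88,-23, - 79/13, 30] 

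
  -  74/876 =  - 37/438 = - 0.08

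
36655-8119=28536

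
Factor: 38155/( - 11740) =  - 13/4= - 2^( - 2)*13^1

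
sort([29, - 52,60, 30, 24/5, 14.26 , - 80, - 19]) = [ - 80, - 52, - 19,24/5, 14.26 , 29, 30,60] 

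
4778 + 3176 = 7954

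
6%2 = 0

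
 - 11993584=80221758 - 92215342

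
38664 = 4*9666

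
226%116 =110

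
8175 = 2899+5276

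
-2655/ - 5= 531 + 0/1=531.00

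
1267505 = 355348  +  912157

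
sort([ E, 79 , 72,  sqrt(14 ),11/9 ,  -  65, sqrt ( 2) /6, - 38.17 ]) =[ - 65, - 38.17, sqrt(2 )/6,11/9 , E, sqrt( 14),72, 79] 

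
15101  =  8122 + 6979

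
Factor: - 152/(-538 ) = 76/269 = 2^2 * 19^1*269^(-1)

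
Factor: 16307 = 23^1*709^1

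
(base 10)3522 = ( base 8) 6702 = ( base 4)313002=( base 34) 31k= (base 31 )3kj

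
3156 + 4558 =7714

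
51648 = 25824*2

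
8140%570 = 160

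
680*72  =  48960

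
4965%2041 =883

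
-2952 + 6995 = 4043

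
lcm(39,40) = 1560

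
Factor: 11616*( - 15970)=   -2^6*3^1*5^1*11^2*1597^1= - 185507520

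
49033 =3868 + 45165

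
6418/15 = 6418/15 = 427.87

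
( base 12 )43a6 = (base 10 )7470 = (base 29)8PH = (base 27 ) A6I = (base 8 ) 16456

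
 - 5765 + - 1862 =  - 7627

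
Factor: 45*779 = 35055= 3^2*5^1*19^1 *41^1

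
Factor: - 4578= - 2^1*3^1*7^1 * 109^1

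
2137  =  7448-5311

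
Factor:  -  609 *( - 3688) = 2^3*3^1*7^1*29^1*461^1=2245992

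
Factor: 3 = 3^1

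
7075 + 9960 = 17035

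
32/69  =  32/69=0.46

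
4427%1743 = 941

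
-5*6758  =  -33790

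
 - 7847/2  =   - 3924 + 1/2 = - 3923.50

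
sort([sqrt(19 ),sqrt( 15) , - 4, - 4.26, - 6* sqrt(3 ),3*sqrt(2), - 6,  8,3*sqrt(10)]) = [- 6*sqrt( 3), - 6, -4.26, - 4,sqrt(15),3*sqrt (2),sqrt (19) , 8,3*sqrt( 10)]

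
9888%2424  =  192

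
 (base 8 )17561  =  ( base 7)32316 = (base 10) 8049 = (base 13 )3882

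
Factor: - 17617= -79^1*223^1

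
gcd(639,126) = 9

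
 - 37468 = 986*( - 38)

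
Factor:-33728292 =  - 2^2*3^3*13^1*24023^1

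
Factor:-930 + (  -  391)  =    -  1321^1 =- 1321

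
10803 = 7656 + 3147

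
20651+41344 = 61995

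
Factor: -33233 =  - 167^1*199^1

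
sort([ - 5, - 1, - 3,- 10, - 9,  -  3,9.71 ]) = [ - 10,-9, - 5, - 3, - 3, - 1, 9.71]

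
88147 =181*487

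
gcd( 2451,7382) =1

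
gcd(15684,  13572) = 12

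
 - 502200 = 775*( - 648)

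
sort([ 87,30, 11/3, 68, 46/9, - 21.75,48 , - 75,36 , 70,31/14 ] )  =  [ - 75, - 21.75,31/14, 11/3,46/9,30, 36,48,68,  70,87]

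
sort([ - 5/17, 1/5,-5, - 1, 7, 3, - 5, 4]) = [  -  5, -5, - 1, - 5/17, 1/5, 3, 4,7 ]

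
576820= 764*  755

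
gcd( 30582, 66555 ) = 9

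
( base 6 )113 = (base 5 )140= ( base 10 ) 45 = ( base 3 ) 1200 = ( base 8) 55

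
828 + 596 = 1424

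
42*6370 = 267540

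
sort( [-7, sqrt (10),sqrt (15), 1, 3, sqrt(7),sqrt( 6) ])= [-7, 1 , sqrt ( 6), sqrt( 7),3, sqrt( 10), sqrt( 15)]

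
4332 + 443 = 4775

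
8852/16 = 2213/4 = 553.25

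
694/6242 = 347/3121 = 0.11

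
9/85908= 3/28636= 0.00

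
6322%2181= 1960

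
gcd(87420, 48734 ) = 2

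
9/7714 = 9/7714 = 0.00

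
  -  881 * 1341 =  - 1181421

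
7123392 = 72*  98936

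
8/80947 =8/80947 = 0.00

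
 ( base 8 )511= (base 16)149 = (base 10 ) 329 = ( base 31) aj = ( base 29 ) BA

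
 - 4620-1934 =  - 6554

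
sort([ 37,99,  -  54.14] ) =[ - 54.14, 37,99]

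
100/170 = 10/17 = 0.59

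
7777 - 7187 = 590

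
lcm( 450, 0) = 0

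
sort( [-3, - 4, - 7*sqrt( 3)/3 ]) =[-7 * sqrt( 3 )/3,-4 , - 3]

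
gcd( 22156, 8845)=29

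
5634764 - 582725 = 5052039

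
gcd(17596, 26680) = 4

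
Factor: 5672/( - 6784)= - 2^( - 4 )  *  53^( - 1)*709^1 = - 709/848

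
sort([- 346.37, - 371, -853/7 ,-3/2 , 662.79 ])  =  [ - 371,  -  346.37,-853/7, - 3/2,  662.79]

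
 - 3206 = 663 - 3869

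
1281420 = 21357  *60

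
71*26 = 1846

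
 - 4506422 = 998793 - 5505215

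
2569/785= 3 + 214/785 =3.27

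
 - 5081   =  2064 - 7145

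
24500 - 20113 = 4387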